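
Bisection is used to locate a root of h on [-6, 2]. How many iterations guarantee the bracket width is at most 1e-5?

20

Width after n steps is 8/2^n. Need 2^n ≥ 8/1e-5 = 800000.
2^19 = 524288 < 800000 ≤ 2^20 = 1048576, so n = 20.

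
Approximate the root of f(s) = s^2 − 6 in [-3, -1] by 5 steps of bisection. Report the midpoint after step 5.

-2.4375

f(-2) = -2 < 0, so the root lies in [-3, -2]
f(-2.5) = 0.25 > 0, so the root lies in [-2.5, -2]
f(-2.25) = -0.9375 < 0, so the root lies in [-2.5, -2.25]
f(-2.375) = -0.3594 < 0, so the root lies in [-2.5, -2.375]
f(-2.4375) = -0.0586 < 0, so the root lies in [-2.5, -2.4375]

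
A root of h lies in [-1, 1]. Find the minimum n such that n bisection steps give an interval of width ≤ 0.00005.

Width after n steps is 2/2^n. Need 2^n ≥ 2/0.00005 = 40000.
2^15 = 32768 < 40000 ≤ 2^16 = 65536, so n = 16.

16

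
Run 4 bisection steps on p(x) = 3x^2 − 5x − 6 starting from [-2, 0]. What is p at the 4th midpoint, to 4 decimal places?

0.6719

m = -1, p(m) = 2 (+); new bracket [-1, 0]
m = -0.5, p(m) = -2.75 (−); new bracket [-1, -0.5]
m = -0.75, p(m) = -0.5625 (−); new bracket [-1, -0.75]
m = -0.875, p(m) = 0.6719 (+); new bracket [-0.875, -0.75]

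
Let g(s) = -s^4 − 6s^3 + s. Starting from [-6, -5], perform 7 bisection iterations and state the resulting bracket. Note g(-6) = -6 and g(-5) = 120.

m = -5.5, g(m) = 77.6875 (+); new bracket [-6, -5.5]
m = -5.75, g(m) = 41.777344 (+); new bracket [-6, -5.75]
m = -5.875, g(m) = 19.472412 (+); new bracket [-6, -5.875]
m = -5.9375, g(m) = 7.145 (+); new bracket [-6, -5.9375]
m = -5.96875, g(m) = 0.6763 (+); new bracket [-6, -5.96875]
m = -5.984375, g(m) = -2.6357 (−); new bracket [-5.984375, -5.96875]
m = -5.9765625, g(m) = -0.9732 (−); new bracket [-5.9765625, -5.96875]

[-5.9765625, -5.96875]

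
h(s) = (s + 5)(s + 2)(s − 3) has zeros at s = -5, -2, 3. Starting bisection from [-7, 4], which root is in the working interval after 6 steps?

m = -1.5, h(m) = -7.875 (−); new bracket [-1.5, 4]
m = 1.25, h(m) = -35.546875 (−); new bracket [1.25, 4]
m = 2.625, h(m) = -13.224609 (−); new bracket [2.625, 4]
m = 3.3125, h(m) = 13.8 (+); new bracket [2.625, 3.3125]
m = 2.96875, h(m) = -1.2373 (−); new bracket [2.96875, 3.3125]
m = 3.140625, h(m) = 5.8849 (+); new bracket [2.96875, 3.140625]

3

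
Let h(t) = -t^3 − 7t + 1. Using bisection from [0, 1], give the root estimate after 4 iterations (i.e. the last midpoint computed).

midpoint 0.5: h = -2.625 < 0 → [0, 0.5]
midpoint 0.25: h = -0.765625 < 0 → [0, 0.25]
midpoint 0.125: h = 0.123047 > 0 → [0.125, 0.25]
midpoint 0.1875: h = -0.3191 < 0 → [0.125, 0.1875]

0.1875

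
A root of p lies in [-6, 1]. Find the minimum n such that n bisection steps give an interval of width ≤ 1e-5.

20

Width after n steps is 7/2^n. Need 2^n ≥ 7/1e-5 = 700000.
2^19 = 524288 < 700000 ≤ 2^20 = 1048576, so n = 20.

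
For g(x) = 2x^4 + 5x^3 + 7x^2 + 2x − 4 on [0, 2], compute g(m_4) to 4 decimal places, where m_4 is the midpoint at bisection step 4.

1.5103

g(1) = 12 > 0, so the root lies in [0, 1]
g(0.5) = -0.5 < 0, so the root lies in [0.5, 1]
g(0.75) = 4.179688 > 0, so the root lies in [0.5, 0.75]
g(0.625) = 1.5103 > 0, so the root lies in [0.5, 0.625]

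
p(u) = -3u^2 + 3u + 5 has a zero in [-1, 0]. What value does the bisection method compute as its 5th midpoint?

p(-0.5) = 2.75 > 0, so the root lies in [-1, -0.5]
p(-0.75) = 1.0625 > 0, so the root lies in [-1, -0.75]
p(-0.875) = 0.078125 > 0, so the root lies in [-1, -0.875]
p(-0.9375) = -0.4492 < 0, so the root lies in [-0.9375, -0.875]
p(-0.90625) = -0.1826 < 0, so the root lies in [-0.90625, -0.875]

-0.90625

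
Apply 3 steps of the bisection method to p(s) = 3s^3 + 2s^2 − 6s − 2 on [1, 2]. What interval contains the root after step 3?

[1.25, 1.375]

midpoint 1.5: p = 3.625 > 0 → [1, 1.5]
midpoint 1.25: p = -0.515625 < 0 → [1.25, 1.5]
midpoint 1.375: p = 1.330078 > 0 → [1.25, 1.375]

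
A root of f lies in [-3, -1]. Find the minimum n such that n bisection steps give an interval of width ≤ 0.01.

8

Width after n steps is 2/2^n. Need 2^n ≥ 2/0.01 = 200.
2^7 = 128 < 200 ≤ 2^8 = 256, so n = 8.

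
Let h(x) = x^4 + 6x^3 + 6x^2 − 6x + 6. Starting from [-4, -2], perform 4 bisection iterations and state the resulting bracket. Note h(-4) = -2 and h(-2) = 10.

h(-3) = -3 < 0, so the root lies in [-3, -2]
h(-2.5) = 3.8125 > 0, so the root lies in [-3, -2.5]
h(-2.75) = 0.285156 > 0, so the root lies in [-3, -2.75]
h(-2.875) = -1.4177 < 0, so the root lies in [-2.875, -2.75]

[-2.875, -2.75]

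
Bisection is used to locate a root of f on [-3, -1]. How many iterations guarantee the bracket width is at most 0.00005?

Width after n steps is 2/2^n. Need 2^n ≥ 2/0.00005 = 40000.
2^15 = 32768 < 40000 ≤ 2^16 = 65536, so n = 16.

16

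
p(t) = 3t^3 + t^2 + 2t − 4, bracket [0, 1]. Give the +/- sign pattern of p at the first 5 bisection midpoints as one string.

--+-+

midpoint 0.5: p = -2.375 < 0 → [0.5, 1]
midpoint 0.75: p = -0.671875 < 0 → [0.75, 1]
midpoint 0.875: p = 0.525391 > 0 → [0.75, 0.875]
midpoint 0.8125: p = -0.1057 < 0 → [0.8125, 0.875]
midpoint 0.84375: p = 0.2014 > 0 → [0.8125, 0.84375]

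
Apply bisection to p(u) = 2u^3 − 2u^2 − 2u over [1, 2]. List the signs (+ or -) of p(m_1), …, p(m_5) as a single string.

u = 1.5 gives p = -0.75, negative; keep [1.5, 2]
u = 1.75 gives p = 1.09375, positive; keep [1.5, 1.75]
u = 1.625 gives p = 0.050781, positive; keep [1.5, 1.625]
u = 1.5625 gives p = -0.3784, negative; keep [1.5625, 1.625]
u = 1.59375 gives p = -0.1712, negative; keep [1.59375, 1.625]

-++--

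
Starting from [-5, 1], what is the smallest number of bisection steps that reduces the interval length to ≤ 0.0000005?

24

Width after n steps is 6/2^n. Need 2^n ≥ 6/0.0000005 = 12000000.
2^23 = 8388608 < 12000000 ≤ 2^24 = 16777216, so n = 24.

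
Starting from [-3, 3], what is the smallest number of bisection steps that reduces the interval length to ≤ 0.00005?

Width after n steps is 6/2^n. Need 2^n ≥ 6/0.00005 = 120000.
2^16 = 65536 < 120000 ≤ 2^17 = 131072, so n = 17.

17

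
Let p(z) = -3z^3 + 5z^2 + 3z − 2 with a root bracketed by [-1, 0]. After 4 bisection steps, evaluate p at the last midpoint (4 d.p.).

p(-0.5) = -1.875 < 0, so the root lies in [-1, -0.5]
p(-0.75) = -0.171875 < 0, so the root lies in [-1, -0.75]
p(-0.875) = 1.212891 > 0, so the root lies in [-0.875, -0.75]
p(-0.8125) = 0.4724 > 0, so the root lies in [-0.8125, -0.75]

0.4724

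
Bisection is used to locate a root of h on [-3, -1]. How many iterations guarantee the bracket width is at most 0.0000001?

25

Width after n steps is 2/2^n. Need 2^n ≥ 2/0.0000001 = 20000000.
2^24 = 16777216 < 20000000 ≤ 2^25 = 33554432, so n = 25.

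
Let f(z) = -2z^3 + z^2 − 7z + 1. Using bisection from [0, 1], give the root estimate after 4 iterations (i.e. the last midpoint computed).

z = 0.5 gives f = -2.5, negative; keep [0, 0.5]
z = 0.25 gives f = -0.71875, negative; keep [0, 0.25]
z = 0.125 gives f = 0.136719, positive; keep [0.125, 0.25]
z = 0.1875 gives f = -0.2905, negative; keep [0.125, 0.1875]

0.1875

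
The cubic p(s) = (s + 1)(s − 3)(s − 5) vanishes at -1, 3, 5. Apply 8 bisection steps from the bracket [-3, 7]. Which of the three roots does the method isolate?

-1

midpoint 2: p = 9 > 0 → [-3, 2]
midpoint -0.5: p = 9.625 > 0 → [-3, -0.5]
midpoint -1.75: p = -24.046875 < 0 → [-1.75, -0.5]
midpoint -1.125: p = -3.1582 < 0 → [-1.125, -0.5]
midpoint -0.8125: p = 4.155 > 0 → [-1.125, -0.8125]
midpoint -0.96875: p = 0.7403 > 0 → [-1.125, -0.96875]
midpoint -1.046875: p = -1.1471 < 0 → [-1.046875, -0.96875]
midpoint -1.0078125: p = -0.1881 < 0 → [-1.0078125, -0.96875]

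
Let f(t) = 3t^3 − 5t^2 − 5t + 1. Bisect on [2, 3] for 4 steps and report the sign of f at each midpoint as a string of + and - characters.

+-+-

midpoint 2.5: f = 4.125 > 0 → [2, 2.5]
midpoint 2.25: f = -1.390625 < 0 → [2.25, 2.5]
midpoint 2.375: f = 1.111328 > 0 → [2.25, 2.375]
midpoint 2.3125: f = -0.2014 < 0 → [2.3125, 2.375]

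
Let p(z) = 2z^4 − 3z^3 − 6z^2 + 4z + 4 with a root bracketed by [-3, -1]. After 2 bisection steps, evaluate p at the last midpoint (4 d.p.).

4.7500

m = -2, p(m) = 28 (+); new bracket [-2, -1]
m = -1.5, p(m) = 4.75 (+); new bracket [-1.5, -1]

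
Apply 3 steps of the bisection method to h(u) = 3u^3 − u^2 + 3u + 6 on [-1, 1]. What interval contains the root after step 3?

[-1, -0.75]

h(0) = 6 > 0, so the root lies in [-1, 0]
h(-0.5) = 3.875 > 0, so the root lies in [-1, -0.5]
h(-0.75) = 1.921875 > 0, so the root lies in [-1, -0.75]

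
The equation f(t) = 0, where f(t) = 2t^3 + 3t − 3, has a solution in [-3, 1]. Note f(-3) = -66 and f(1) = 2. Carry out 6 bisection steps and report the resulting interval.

f(-1) = -8 < 0, so the root lies in [-1, 1]
f(0) = -3 < 0, so the root lies in [0, 1]
f(0.5) = -1.25 < 0, so the root lies in [0.5, 1]
f(0.75) = 0.0938 > 0, so the root lies in [0.5, 0.75]
f(0.625) = -0.6367 < 0, so the root lies in [0.625, 0.75]
f(0.6875) = -0.2876 < 0, so the root lies in [0.6875, 0.75]

[0.6875, 0.75]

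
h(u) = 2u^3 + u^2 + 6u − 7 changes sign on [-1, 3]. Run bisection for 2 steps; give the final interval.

[0, 1]

m = 1, h(m) = 2 (+); new bracket [-1, 1]
m = 0, h(m) = -7 (−); new bracket [0, 1]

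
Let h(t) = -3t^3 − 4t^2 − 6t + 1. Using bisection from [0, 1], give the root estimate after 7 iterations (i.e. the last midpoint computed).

m = 0.5, h(m) = -3.375 (−); new bracket [0, 0.5]
m = 0.25, h(m) = -0.796875 (−); new bracket [0, 0.25]
m = 0.125, h(m) = 0.181641 (+); new bracket [0.125, 0.25]
m = 0.1875, h(m) = -0.2854 (−); new bracket [0.125, 0.1875]
m = 0.15625, h(m) = -0.0466 (−); new bracket [0.125, 0.15625]
m = 0.140625, h(m) = 0.0688 (+); new bracket [0.140625, 0.15625]
m = 0.1484375, h(m) = 0.0114 (+); new bracket [0.1484375, 0.15625]

0.1484375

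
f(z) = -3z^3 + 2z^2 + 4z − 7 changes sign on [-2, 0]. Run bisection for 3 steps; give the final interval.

z = -1 gives f = -6, negative; keep [-2, -1]
z = -1.5 gives f = 1.625, positive; keep [-1.5, -1]
z = -1.25 gives f = -3.015625, negative; keep [-1.5, -1.25]

[-1.5, -1.25]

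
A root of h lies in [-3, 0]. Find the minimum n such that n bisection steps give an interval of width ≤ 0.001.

Width after n steps is 3/2^n. Need 2^n ≥ 3/0.001 = 3000.
2^11 = 2048 < 3000 ≤ 2^12 = 4096, so n = 12.

12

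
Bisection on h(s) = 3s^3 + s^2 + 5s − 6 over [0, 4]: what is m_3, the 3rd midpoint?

h(2) = 32 > 0, so the root lies in [0, 2]
h(1) = 3 > 0, so the root lies in [0, 1]
h(0.5) = -2.875 < 0, so the root lies in [0.5, 1]

0.5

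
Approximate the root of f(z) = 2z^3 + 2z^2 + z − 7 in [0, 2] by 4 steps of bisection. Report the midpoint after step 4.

f(1) = -2 < 0, so the root lies in [1, 2]
f(1.5) = 5.75 > 0, so the root lies in [1, 1.5]
f(1.25) = 1.28125 > 0, so the root lies in [1, 1.25]
f(1.125) = -0.4961 < 0, so the root lies in [1.125, 1.25]

1.125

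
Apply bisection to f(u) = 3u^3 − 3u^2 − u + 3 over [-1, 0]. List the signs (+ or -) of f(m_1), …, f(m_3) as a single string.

midpoint -0.5: f = 2.375 > 0 → [-1, -0.5]
midpoint -0.75: f = 0.796875 > 0 → [-1, -0.75]
midpoint -0.875: f = -0.431641 < 0 → [-0.875, -0.75]

++-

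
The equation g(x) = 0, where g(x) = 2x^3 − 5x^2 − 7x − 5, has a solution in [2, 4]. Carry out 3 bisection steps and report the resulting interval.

m = 3, g(m) = -17 (−); new bracket [3, 4]
m = 3.5, g(m) = -5 (−); new bracket [3.5, 4]
m = 3.75, g(m) = 3.90625 (+); new bracket [3.5, 3.75]

[3.5, 3.75]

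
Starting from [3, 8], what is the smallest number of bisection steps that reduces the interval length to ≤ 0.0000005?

24

Width after n steps is 5/2^n. Need 2^n ≥ 5/0.0000005 = 10000000.
2^23 = 8388608 < 10000000 ≤ 2^24 = 16777216, so n = 24.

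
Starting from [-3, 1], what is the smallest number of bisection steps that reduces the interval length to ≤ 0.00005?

Width after n steps is 4/2^n. Need 2^n ≥ 4/0.00005 = 80000.
2^16 = 65536 < 80000 ≤ 2^17 = 131072, so n = 17.

17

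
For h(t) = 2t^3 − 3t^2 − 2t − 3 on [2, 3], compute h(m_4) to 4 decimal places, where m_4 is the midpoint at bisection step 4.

t = 2.5 gives h = 4.5, positive; keep [2, 2.5]
t = 2.25 gives h = 0.09375, positive; keep [2, 2.25]
t = 2.125 gives h = -1.605469, negative; keep [2.125, 2.25]
t = 2.1875 gives h = -0.7954, negative; keep [2.1875, 2.25]

-0.7954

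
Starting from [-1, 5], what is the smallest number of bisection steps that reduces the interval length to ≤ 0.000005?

Width after n steps is 6/2^n. Need 2^n ≥ 6/0.000005 = 1200000.
2^20 = 1048576 < 1200000 ≤ 2^21 = 2097152, so n = 21.

21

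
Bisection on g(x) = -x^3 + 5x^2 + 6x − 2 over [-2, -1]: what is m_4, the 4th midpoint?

-1.1875

m = -1.5, g(m) = 3.625 (+); new bracket [-1.5, -1]
m = -1.25, g(m) = 0.265625 (+); new bracket [-1.25, -1]
m = -1.125, g(m) = -0.998047 (−); new bracket [-1.25, -1.125]
m = -1.1875, g(m) = -0.3997 (−); new bracket [-1.25, -1.1875]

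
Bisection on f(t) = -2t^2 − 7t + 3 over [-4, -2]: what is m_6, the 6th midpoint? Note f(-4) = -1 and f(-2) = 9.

m = -3, f(m) = 6 (+); new bracket [-4, -3]
m = -3.5, f(m) = 3 (+); new bracket [-4, -3.5]
m = -3.75, f(m) = 1.125 (+); new bracket [-4, -3.75]
m = -3.875, f(m) = 0.0938 (+); new bracket [-4, -3.875]
m = -3.9375, f(m) = -0.4453 (−); new bracket [-3.9375, -3.875]
m = -3.90625, f(m) = -0.1738 (−); new bracket [-3.90625, -3.875]

-3.90625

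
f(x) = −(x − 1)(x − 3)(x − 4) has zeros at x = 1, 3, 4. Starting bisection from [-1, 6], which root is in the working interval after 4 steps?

midpoint 2.5: f = -1.125 < 0 → [-1, 2.5]
midpoint 0.75: f = 1.828125 > 0 → [0.75, 2.5]
midpoint 1.625: f = -2.041016 < 0 → [0.75, 1.625]
midpoint 1.1875: f = -0.9558 < 0 → [0.75, 1.1875]

1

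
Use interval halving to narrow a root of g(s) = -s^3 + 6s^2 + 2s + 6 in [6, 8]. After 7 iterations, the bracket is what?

[6.453125, 6.46875]

m = 7, g(m) = -29 (−); new bracket [6, 7]
m = 6.5, g(m) = -2.125 (−); new bracket [6, 6.5]
m = 6.25, g(m) = 8.734375 (+); new bracket [6.25, 6.5]
m = 6.375, g(m) = 3.5098 (+); new bracket [6.375, 6.5]
m = 6.4375, g(m) = 0.7444 (+); new bracket [6.4375, 6.5]
m = 6.46875, g(m) = -0.6772 (−); new bracket [6.4375, 6.46875]
m = 6.453125, g(m) = 0.0368 (+); new bracket [6.453125, 6.46875]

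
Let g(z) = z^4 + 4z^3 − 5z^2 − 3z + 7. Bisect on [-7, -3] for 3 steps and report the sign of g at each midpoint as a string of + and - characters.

+--

g(-5) = 22 > 0, so the root lies in [-5, -3]
g(-4) = -61 < 0, so the root lies in [-5, -4]
g(-4.5) = -35.1875 < 0, so the root lies in [-5, -4.5]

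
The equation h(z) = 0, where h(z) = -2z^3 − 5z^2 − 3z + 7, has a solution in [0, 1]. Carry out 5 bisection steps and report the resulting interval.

z = 0.5 gives h = 4, positive; keep [0.5, 1]
z = 0.75 gives h = 1.09375, positive; keep [0.75, 1]
z = 0.875 gives h = -0.792969, negative; keep [0.75, 0.875]
z = 0.8125 gives h = 0.189, positive; keep [0.8125, 0.875]
z = 0.84375 gives h = -0.2922, negative; keep [0.8125, 0.84375]

[0.8125, 0.84375]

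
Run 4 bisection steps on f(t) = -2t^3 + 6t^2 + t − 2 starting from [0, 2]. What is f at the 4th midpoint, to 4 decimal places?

0.4805

f(1) = 3 > 0, so the root lies in [0, 1]
f(0.5) = -0.25 < 0, so the root lies in [0.5, 1]
f(0.75) = 1.28125 > 0, so the root lies in [0.5, 0.75]
f(0.625) = 0.4805 > 0, so the root lies in [0.5, 0.625]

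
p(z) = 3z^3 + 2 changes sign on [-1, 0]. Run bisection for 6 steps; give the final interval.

p(-0.5) = 1.625 > 0, so the root lies in [-1, -0.5]
p(-0.75) = 0.734375 > 0, so the root lies in [-1, -0.75]
p(-0.875) = -0.009766 < 0, so the root lies in [-0.875, -0.75]
p(-0.8125) = 0.3909 > 0, so the root lies in [-0.875, -0.8125]
p(-0.84375) = 0.198 > 0, so the root lies in [-0.875, -0.84375]
p(-0.859375) = 0.096 > 0, so the root lies in [-0.875, -0.859375]

[-0.875, -0.859375]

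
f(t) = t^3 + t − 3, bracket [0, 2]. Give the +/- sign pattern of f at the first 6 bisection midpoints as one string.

-++--+

f(1) = -1 < 0, so the root lies in [1, 2]
f(1.5) = 1.875 > 0, so the root lies in [1, 1.5]
f(1.25) = 0.203125 > 0, so the root lies in [1, 1.25]
f(1.125) = -0.4512 < 0, so the root lies in [1.125, 1.25]
f(1.1875) = -0.1379 < 0, so the root lies in [1.1875, 1.25]
f(1.21875) = 0.029 > 0, so the root lies in [1.1875, 1.21875]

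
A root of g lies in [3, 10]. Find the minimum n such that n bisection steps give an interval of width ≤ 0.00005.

Width after n steps is 7/2^n. Need 2^n ≥ 7/0.00005 = 140000.
2^17 = 131072 < 140000 ≤ 2^18 = 262144, so n = 18.

18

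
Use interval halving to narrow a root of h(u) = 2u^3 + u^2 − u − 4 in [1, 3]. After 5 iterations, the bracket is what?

m = 2, h(m) = 14 (+); new bracket [1, 2]
m = 1.5, h(m) = 3.5 (+); new bracket [1, 1.5]
m = 1.25, h(m) = 0.21875 (+); new bracket [1, 1.25]
m = 1.125, h(m) = -1.0117 (−); new bracket [1.125, 1.25]
m = 1.1875, h(m) = -0.4282 (−); new bracket [1.1875, 1.25]

[1.1875, 1.25]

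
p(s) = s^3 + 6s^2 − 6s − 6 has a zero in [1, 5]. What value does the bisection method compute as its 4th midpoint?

s = 3 gives p = 57, positive; keep [1, 3]
s = 2 gives p = 14, positive; keep [1, 2]
s = 1.5 gives p = 1.875, positive; keep [1, 1.5]
s = 1.25 gives p = -2.1719, negative; keep [1.25, 1.5]

1.25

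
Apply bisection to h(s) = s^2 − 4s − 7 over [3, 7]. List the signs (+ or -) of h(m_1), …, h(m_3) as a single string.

m = 5, h(m) = -2 (−); new bracket [5, 7]
m = 6, h(m) = 5 (+); new bracket [5, 6]
m = 5.5, h(m) = 1.25 (+); new bracket [5, 5.5]

-++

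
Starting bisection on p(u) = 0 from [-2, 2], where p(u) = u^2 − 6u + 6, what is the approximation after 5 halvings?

1.375

u = 0 gives p = 6, positive; keep [0, 2]
u = 1 gives p = 1, positive; keep [1, 2]
u = 1.5 gives p = -0.75, negative; keep [1, 1.5]
u = 1.25 gives p = 0.0625, positive; keep [1.25, 1.5]
u = 1.375 gives p = -0.3594, negative; keep [1.25, 1.375]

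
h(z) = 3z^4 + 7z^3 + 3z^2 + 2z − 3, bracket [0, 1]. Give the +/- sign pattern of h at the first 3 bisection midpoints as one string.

-++

midpoint 0.5: h = -0.1875 < 0 → [0.5, 1]
midpoint 0.75: h = 4.089844 > 0 → [0.5, 0.75]
midpoint 0.625: h = 1.588623 > 0 → [0.5, 0.625]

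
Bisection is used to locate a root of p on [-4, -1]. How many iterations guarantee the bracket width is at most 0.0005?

13

Width after n steps is 3/2^n. Need 2^n ≥ 3/0.0005 = 6000.
2^12 = 4096 < 6000 ≤ 2^13 = 8192, so n = 13.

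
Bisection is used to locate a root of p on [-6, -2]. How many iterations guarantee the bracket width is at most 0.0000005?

23

Width after n steps is 4/2^n. Need 2^n ≥ 4/0.0000005 = 8000000.
2^22 = 4194304 < 8000000 ≤ 2^23 = 8388608, so n = 23.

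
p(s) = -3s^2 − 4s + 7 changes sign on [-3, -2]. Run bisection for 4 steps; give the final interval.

midpoint -2.5: p = -1.75 < 0 → [-2.5, -2]
midpoint -2.25: p = 0.8125 > 0 → [-2.5, -2.25]
midpoint -2.375: p = -0.421875 < 0 → [-2.375, -2.25]
midpoint -2.3125: p = 0.207 > 0 → [-2.375, -2.3125]

[-2.375, -2.3125]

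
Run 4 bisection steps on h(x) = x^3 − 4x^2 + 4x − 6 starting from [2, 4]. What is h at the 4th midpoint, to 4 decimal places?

0.3809

x = 3 gives h = -3, negative; keep [3, 4]
x = 3.5 gives h = 1.875, positive; keep [3, 3.5]
x = 3.25 gives h = -0.921875, negative; keep [3.25, 3.5]
x = 3.375 gives h = 0.3809, positive; keep [3.25, 3.375]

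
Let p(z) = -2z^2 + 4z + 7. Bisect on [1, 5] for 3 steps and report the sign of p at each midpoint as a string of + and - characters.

p(3) = 1 > 0, so the root lies in [3, 5]
p(4) = -9 < 0, so the root lies in [3, 4]
p(3.5) = -3.5 < 0, so the root lies in [3, 3.5]

+--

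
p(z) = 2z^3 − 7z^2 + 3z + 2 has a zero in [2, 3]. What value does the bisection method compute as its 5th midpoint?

p(2.5) = -3 < 0, so the root lies in [2.5, 3]
p(2.75) = -1.09375 < 0, so the root lies in [2.75, 3]
p(2.875) = 0.292969 > 0, so the root lies in [2.75, 2.875]
p(2.8125) = -0.439 < 0, so the root lies in [2.8125, 2.875]
p(2.84375) = -0.0828 < 0, so the root lies in [2.84375, 2.875]

2.84375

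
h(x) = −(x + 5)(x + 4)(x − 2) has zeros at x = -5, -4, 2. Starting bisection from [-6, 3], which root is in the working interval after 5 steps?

h(-1.5) = 30.625 > 0, so the root lies in [-1.5, 3]
h(0.75) = 34.140625 > 0, so the root lies in [0.75, 3]
h(1.875) = 5.048828 > 0, so the root lies in [1.875, 3]
h(2.4375) = -20.947 < 0, so the root lies in [1.875, 2.4375]
h(2.15625) = -6.8837 < 0, so the root lies in [1.875, 2.15625]

2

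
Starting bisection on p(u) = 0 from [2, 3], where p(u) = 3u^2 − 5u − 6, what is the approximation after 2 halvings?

p(2.5) = 0.25 > 0, so the root lies in [2, 2.5]
p(2.25) = -2.0625 < 0, so the root lies in [2.25, 2.5]

2.25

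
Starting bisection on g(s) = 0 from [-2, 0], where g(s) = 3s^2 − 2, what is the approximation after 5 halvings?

-0.8125

m = -1, g(m) = 1 (+); new bracket [-1, 0]
m = -0.5, g(m) = -1.25 (−); new bracket [-1, -0.5]
m = -0.75, g(m) = -0.3125 (−); new bracket [-1, -0.75]
m = -0.875, g(m) = 0.2969 (+); new bracket [-0.875, -0.75]
m = -0.8125, g(m) = -0.0195 (−); new bracket [-0.875, -0.8125]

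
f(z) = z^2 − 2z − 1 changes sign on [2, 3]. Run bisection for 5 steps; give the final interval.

midpoint 2.5: f = 0.25 > 0 → [2, 2.5]
midpoint 2.25: f = -0.4375 < 0 → [2.25, 2.5]
midpoint 2.375: f = -0.109375 < 0 → [2.375, 2.5]
midpoint 2.4375: f = 0.0664 > 0 → [2.375, 2.4375]
midpoint 2.40625: f = -0.0225 < 0 → [2.40625, 2.4375]

[2.40625, 2.4375]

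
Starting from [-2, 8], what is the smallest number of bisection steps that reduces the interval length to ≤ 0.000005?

Width after n steps is 10/2^n. Need 2^n ≥ 10/0.000005 = 2000000.
2^20 = 1048576 < 2000000 ≤ 2^21 = 2097152, so n = 21.

21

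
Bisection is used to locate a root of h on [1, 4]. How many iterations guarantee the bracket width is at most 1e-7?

Width after n steps is 3/2^n. Need 2^n ≥ 3/1e-7 = 30000000.
2^24 = 16777216 < 30000000 ≤ 2^25 = 33554432, so n = 25.

25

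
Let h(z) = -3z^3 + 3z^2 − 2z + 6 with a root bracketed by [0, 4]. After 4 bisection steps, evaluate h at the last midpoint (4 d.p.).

2.3281

m = 2, h(m) = -10 (−); new bracket [0, 2]
m = 1, h(m) = 4 (+); new bracket [1, 2]
m = 1.5, h(m) = -0.375 (−); new bracket [1, 1.5]
m = 1.25, h(m) = 2.3281 (+); new bracket [1.25, 1.5]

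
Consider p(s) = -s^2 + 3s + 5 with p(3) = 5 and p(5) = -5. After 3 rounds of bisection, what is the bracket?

[4, 4.25]

m = 4, p(m) = 1 (+); new bracket [4, 5]
m = 4.5, p(m) = -1.75 (−); new bracket [4, 4.5]
m = 4.25, p(m) = -0.3125 (−); new bracket [4, 4.25]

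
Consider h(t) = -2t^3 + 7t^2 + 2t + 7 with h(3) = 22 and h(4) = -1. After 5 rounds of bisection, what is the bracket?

h(3.5) = 14 > 0, so the root lies in [3.5, 4]
h(3.75) = 7.46875 > 0, so the root lies in [3.75, 4]
h(3.875) = 3.488281 > 0, so the root lies in [3.875, 4]
h(3.9375) = 1.3091 > 0, so the root lies in [3.9375, 4]
h(3.96875) = 0.171 > 0, so the root lies in [3.96875, 4]

[3.96875, 4]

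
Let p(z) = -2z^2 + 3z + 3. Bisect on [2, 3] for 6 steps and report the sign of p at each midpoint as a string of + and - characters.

m = 2.5, p(m) = -2 (−); new bracket [2, 2.5]
m = 2.25, p(m) = -0.375 (−); new bracket [2, 2.25]
m = 2.125, p(m) = 0.34375 (+); new bracket [2.125, 2.25]
m = 2.1875, p(m) = -0.0078 (−); new bracket [2.125, 2.1875]
m = 2.15625, p(m) = 0.1699 (+); new bracket [2.15625, 2.1875]
m = 2.171875, p(m) = 0.0815 (+); new bracket [2.171875, 2.1875]

--+-++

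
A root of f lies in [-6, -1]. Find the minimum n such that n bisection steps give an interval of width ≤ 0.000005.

20

Width after n steps is 5/2^n. Need 2^n ≥ 5/0.000005 = 1000000.
2^19 = 524288 < 1000000 ≤ 2^20 = 1048576, so n = 20.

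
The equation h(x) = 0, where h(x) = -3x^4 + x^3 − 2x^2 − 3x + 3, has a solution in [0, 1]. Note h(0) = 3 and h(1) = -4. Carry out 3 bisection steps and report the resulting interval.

midpoint 0.5: h = 0.9375 > 0 → [0.5, 1]
midpoint 0.75: h = -0.902344 < 0 → [0.5, 0.75]
midpoint 0.625: h = 0.130127 > 0 → [0.625, 0.75]

[0.625, 0.75]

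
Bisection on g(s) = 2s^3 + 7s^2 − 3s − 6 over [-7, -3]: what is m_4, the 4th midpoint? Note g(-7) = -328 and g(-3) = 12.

-3.75

midpoint -5: g = -66 < 0 → [-5, -3]
midpoint -4: g = -10 < 0 → [-4, -3]
midpoint -3.5: g = 4.5 > 0 → [-4, -3.5]
midpoint -3.75: g = -1.7812 < 0 → [-3.75, -3.5]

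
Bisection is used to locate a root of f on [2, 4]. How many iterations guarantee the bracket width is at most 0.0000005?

22

Width after n steps is 2/2^n. Need 2^n ≥ 2/0.0000005 = 4000000.
2^21 = 2097152 < 4000000 ≤ 2^22 = 4194304, so n = 22.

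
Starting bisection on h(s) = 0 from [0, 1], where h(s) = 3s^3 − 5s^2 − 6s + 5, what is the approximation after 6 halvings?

0.640625

s = 0.5 gives h = 1.125, positive; keep [0.5, 1]
s = 0.75 gives h = -1.046875, negative; keep [0.5, 0.75]
s = 0.625 gives h = 0.029297, positive; keep [0.625, 0.75]
s = 0.6875 gives h = -0.5134, negative; keep [0.625, 0.6875]
s = 0.65625 gives h = -0.243, negative; keep [0.625, 0.65625]
s = 0.640625 gives h = -0.107, negative; keep [0.625, 0.640625]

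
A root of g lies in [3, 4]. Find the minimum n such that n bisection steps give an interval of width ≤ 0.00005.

15

Width after n steps is 1/2^n. Need 2^n ≥ 1/0.00005 = 20000.
2^14 = 16384 < 20000 ≤ 2^15 = 32768, so n = 15.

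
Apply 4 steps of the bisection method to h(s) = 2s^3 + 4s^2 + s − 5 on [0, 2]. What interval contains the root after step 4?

[0.75, 0.875]

s = 1 gives h = 2, positive; keep [0, 1]
s = 0.5 gives h = -3.25, negative; keep [0.5, 1]
s = 0.75 gives h = -1.15625, negative; keep [0.75, 1]
s = 0.875 gives h = 0.2773, positive; keep [0.75, 0.875]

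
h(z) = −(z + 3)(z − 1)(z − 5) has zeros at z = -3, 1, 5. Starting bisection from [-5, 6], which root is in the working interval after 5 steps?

-3

midpoint 0.5: h = -7.875 < 0 → [-5, 0.5]
midpoint -2.25: h = -17.671875 < 0 → [-5, -2.25]
midpoint -3.625: h = 24.931641 > 0 → [-3.625, -2.25]
midpoint -2.9375: h = -1.9534 < 0 → [-3.625, -2.9375]
midpoint -3.28125: h = 9.9715 > 0 → [-3.28125, -2.9375]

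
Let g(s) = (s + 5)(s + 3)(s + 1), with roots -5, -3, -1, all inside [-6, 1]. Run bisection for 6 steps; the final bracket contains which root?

-1

s = -2.5 gives g = -1.875, negative; keep [-2.5, 1]
s = -0.75 gives g = 2.390625, positive; keep [-2.5, -0.75]
s = -1.625 gives g = -2.900391, negative; keep [-1.625, -0.75]
s = -1.1875 gives g = -1.2957, negative; keep [-1.1875, -0.75]
s = -0.96875 gives g = 0.2559, positive; keep [-1.1875, -0.96875]
s = -1.078125 gives g = -0.5889, negative; keep [-1.078125, -0.96875]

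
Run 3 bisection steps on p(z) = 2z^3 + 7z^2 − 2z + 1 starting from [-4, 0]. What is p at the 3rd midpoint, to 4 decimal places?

8.0000

z = -2 gives p = 17, positive; keep [-4, -2]
z = -3 gives p = 16, positive; keep [-4, -3]
z = -3.5 gives p = 8, positive; keep [-4, -3.5]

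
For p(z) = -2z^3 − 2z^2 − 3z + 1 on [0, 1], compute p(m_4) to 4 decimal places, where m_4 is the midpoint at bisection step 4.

p(0.5) = -1.25 < 0, so the root lies in [0, 0.5]
p(0.25) = 0.09375 > 0, so the root lies in [0.25, 0.5]
p(0.375) = -0.511719 < 0, so the root lies in [0.25, 0.375]
p(0.3125) = -0.1938 < 0, so the root lies in [0.25, 0.3125]

-0.1938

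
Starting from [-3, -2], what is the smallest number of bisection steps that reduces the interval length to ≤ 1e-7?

24

Width after n steps is 1/2^n. Need 2^n ≥ 1/1e-7 = 10000000.
2^23 = 8388608 < 10000000 ≤ 2^24 = 16777216, so n = 24.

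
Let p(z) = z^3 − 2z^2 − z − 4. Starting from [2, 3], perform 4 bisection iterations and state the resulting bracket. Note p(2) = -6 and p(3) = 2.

[2.8125, 2.875]

m = 2.5, p(m) = -3.375 (−); new bracket [2.5, 3]
m = 2.75, p(m) = -1.078125 (−); new bracket [2.75, 3]
m = 2.875, p(m) = 0.357422 (+); new bracket [2.75, 2.875]
m = 2.8125, p(m) = -0.3855 (−); new bracket [2.8125, 2.875]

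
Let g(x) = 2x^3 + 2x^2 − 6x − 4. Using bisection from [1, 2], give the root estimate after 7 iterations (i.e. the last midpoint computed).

x = 1.5 gives g = -1.75, negative; keep [1.5, 2]
x = 1.75 gives g = 2.34375, positive; keep [1.5, 1.75]
x = 1.625 gives g = 0.113281, positive; keep [1.5, 1.625]
x = 1.5625 gives g = -0.8628, negative; keep [1.5625, 1.625]
x = 1.59375 gives g = -0.386, negative; keep [1.59375, 1.625]
x = 1.609375 gives g = -0.1392, negative; keep [1.609375, 1.625]
x = 1.6171875 gives g = -0.0137, negative; keep [1.6171875, 1.625]

1.6171875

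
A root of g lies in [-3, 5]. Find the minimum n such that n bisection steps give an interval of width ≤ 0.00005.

Width after n steps is 8/2^n. Need 2^n ≥ 8/0.00005 = 160000.
2^17 = 131072 < 160000 ≤ 2^18 = 262144, so n = 18.

18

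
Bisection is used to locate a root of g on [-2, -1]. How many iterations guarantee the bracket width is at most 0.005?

8

Width after n steps is 1/2^n. Need 2^n ≥ 1/0.005 = 200.
2^7 = 128 < 200 ≤ 2^8 = 256, so n = 8.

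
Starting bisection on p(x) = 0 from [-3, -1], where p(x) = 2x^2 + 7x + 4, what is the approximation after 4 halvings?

midpoint -2: p = -2 < 0 → [-3, -2]
midpoint -2.5: p = -1 < 0 → [-3, -2.5]
midpoint -2.75: p = -0.125 < 0 → [-3, -2.75]
midpoint -2.875: p = 0.4062 > 0 → [-2.875, -2.75]

-2.875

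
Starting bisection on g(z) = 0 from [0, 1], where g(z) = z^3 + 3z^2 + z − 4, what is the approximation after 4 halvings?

0.9375

m = 0.5, g(m) = -2.625 (−); new bracket [0.5, 1]
m = 0.75, g(m) = -1.140625 (−); new bracket [0.75, 1]
m = 0.875, g(m) = -0.158203 (−); new bracket [0.875, 1]
m = 0.9375, g(m) = 0.3982 (+); new bracket [0.875, 0.9375]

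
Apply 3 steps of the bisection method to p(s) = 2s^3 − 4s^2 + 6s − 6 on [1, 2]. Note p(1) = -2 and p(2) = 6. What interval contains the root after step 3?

[1.375, 1.5]

p(1.5) = 0.75 > 0, so the root lies in [1, 1.5]
p(1.25) = -0.84375 < 0, so the root lies in [1.25, 1.5]
p(1.375) = -0.113281 < 0, so the root lies in [1.375, 1.5]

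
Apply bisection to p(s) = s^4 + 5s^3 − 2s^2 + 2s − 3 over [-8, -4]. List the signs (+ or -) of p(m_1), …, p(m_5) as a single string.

midpoint -6: p = 129 > 0 → [-6, -4]
midpoint -5: p = -63 < 0 → [-6, -5]
midpoint -5.5: p = 8.6875 > 0 → [-5.5, -5]
midpoint -5.25: p = -32.4492 < 0 → [-5.5, -5.25]
midpoint -5.375: p = -13.2986 < 0 → [-5.5, -5.375]

+-+--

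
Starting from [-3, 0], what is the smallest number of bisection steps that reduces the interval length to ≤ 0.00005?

Width after n steps is 3/2^n. Need 2^n ≥ 3/0.00005 = 60000.
2^15 = 32768 < 60000 ≤ 2^16 = 65536, so n = 16.

16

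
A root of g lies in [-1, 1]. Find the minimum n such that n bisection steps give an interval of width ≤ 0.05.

Width after n steps is 2/2^n. Need 2^n ≥ 2/0.05 = 40.
2^5 = 32 < 40 ≤ 2^6 = 64, so n = 6.

6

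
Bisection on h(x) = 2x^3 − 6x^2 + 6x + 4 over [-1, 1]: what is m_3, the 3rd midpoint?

-0.25

m = 0, h(m) = 4 (+); new bracket [-1, 0]
m = -0.5, h(m) = -0.75 (−); new bracket [-0.5, 0]
m = -0.25, h(m) = 2.09375 (+); new bracket [-0.5, -0.25]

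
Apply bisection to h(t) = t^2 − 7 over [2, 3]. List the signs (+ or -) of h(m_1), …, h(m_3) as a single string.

t = 2.5 gives h = -0.75, negative; keep [2.5, 3]
t = 2.75 gives h = 0.5625, positive; keep [2.5, 2.75]
t = 2.625 gives h = -0.109375, negative; keep [2.625, 2.75]

-+-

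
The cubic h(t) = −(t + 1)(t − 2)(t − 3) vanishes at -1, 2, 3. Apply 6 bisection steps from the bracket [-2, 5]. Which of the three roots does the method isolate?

m = 1.5, h(m) = -1.875 (−); new bracket [-2, 1.5]
m = -0.25, h(m) = -5.484375 (−); new bracket [-2, -0.25]
m = -1.125, h(m) = 1.611328 (+); new bracket [-1.125, -0.25]
m = -0.6875, h(m) = -3.0969 (−); new bracket [-1.125, -0.6875]
m = -0.90625, h(m) = -1.0643 (−); new bracket [-1.125, -0.90625]
m = -1.015625, h(m) = 0.1892 (+); new bracket [-1.015625, -0.90625]

-1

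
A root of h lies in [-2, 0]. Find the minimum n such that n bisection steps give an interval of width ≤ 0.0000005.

Width after n steps is 2/2^n. Need 2^n ≥ 2/0.0000005 = 4000000.
2^21 = 2097152 < 4000000 ≤ 2^22 = 4194304, so n = 22.

22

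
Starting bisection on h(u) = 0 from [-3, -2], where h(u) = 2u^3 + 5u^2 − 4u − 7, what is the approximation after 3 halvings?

m = -2.5, h(m) = 3 (+); new bracket [-3, -2.5]
m = -2.75, h(m) = 0.21875 (+); new bracket [-3, -2.75]
m = -2.875, h(m) = -1.699219 (−); new bracket [-2.875, -2.75]

-2.875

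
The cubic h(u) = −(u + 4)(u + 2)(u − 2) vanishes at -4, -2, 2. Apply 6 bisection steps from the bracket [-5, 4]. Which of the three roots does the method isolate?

h(-0.5) = 13.125 > 0, so the root lies in [-0.5, 4]
h(1.75) = 5.390625 > 0, so the root lies in [1.75, 4]
h(2.875) = -29.326172 < 0, so the root lies in [1.75, 2.875]
h(2.3125) = -8.5071 < 0, so the root lies in [1.75, 2.3125]
h(2.03125) = -0.7598 < 0, so the root lies in [1.75, 2.03125]
h(1.890625) = 2.5067 > 0, so the root lies in [1.890625, 2.03125]

2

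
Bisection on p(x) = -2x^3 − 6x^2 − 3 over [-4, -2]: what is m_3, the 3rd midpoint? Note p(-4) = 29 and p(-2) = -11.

x = -3 gives p = -3, negative; keep [-4, -3]
x = -3.5 gives p = 9.25, positive; keep [-3.5, -3]
x = -3.25 gives p = 2.28125, positive; keep [-3.25, -3]

-3.25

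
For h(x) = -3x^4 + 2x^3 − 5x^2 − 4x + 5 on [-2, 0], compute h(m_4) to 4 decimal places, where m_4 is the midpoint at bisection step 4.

1.5735

x = -1 gives h = -1, negative; keep [-1, 0]
x = -0.5 gives h = 5.3125, positive; keep [-1, -0.5]
x = -0.75 gives h = 3.394531, positive; keep [-1, -0.75]
x = -0.875 gives h = 1.5735, positive; keep [-1, -0.875]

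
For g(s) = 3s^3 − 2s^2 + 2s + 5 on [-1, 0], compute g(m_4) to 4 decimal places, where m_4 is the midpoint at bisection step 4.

s = -0.5 gives g = 3.125, positive; keep [-1, -0.5]
s = -0.75 gives g = 1.109375, positive; keep [-1, -0.75]
s = -0.875 gives g = -0.291016, negative; keep [-0.875, -0.75]
s = -0.8125 gives g = 0.4456, positive; keep [-0.875, -0.8125]

0.4456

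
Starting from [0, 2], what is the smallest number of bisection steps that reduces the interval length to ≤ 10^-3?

Width after n steps is 2/2^n. Need 2^n ≥ 2/10^-3 = 2000.
2^10 = 1024 < 2000 ≤ 2^11 = 2048, so n = 11.

11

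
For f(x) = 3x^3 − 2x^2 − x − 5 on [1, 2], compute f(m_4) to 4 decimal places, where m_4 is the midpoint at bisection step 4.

-0.0012

f(1.5) = -0.875 < 0, so the root lies in [1.5, 2]
f(1.75) = 3.203125 > 0, so the root lies in [1.5, 1.75]
f(1.625) = 0.966797 > 0, so the root lies in [1.5, 1.625]
f(1.5625) = -0.0012 < 0, so the root lies in [1.5625, 1.625]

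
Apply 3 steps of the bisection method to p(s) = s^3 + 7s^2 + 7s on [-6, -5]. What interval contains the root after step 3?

m = -5.5, p(m) = 6.875 (+); new bracket [-6, -5.5]
m = -5.75, p(m) = 1.078125 (+); new bracket [-6, -5.75]
m = -5.875, p(m) = -2.294922 (−); new bracket [-5.875, -5.75]

[-5.875, -5.75]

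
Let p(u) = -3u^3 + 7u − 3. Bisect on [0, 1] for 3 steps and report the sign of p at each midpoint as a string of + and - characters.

+--

m = 0.5, p(m) = 0.125 (+); new bracket [0, 0.5]
m = 0.25, p(m) = -1.296875 (−); new bracket [0.25, 0.5]
m = 0.375, p(m) = -0.533203 (−); new bracket [0.375, 0.5]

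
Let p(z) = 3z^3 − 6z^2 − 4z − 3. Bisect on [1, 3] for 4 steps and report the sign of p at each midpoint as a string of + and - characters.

midpoint 2: p = -11 < 0 → [2, 3]
midpoint 2.5: p = -3.625 < 0 → [2.5, 3]
midpoint 2.75: p = 3.015625 > 0 → [2.5, 2.75]
midpoint 2.625: p = -0.5801 < 0 → [2.625, 2.75]

--+-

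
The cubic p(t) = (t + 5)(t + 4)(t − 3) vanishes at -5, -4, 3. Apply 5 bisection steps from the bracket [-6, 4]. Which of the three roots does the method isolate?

3

midpoint -1: p = -48 < 0 → [-1, 4]
midpoint 1.5: p = -53.625 < 0 → [1.5, 4]
midpoint 2.75: p = -13.078125 < 0 → [2.75, 4]
midpoint 3.375: p = 23.1621 > 0 → [2.75, 3.375]
midpoint 3.0625: p = 3.5588 > 0 → [2.75, 3.0625]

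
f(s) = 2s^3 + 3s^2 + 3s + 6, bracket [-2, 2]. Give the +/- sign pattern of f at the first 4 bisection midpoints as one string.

s = 0 gives f = 6, positive; keep [-2, 0]
s = -1 gives f = 4, positive; keep [-2, -1]
s = -1.5 gives f = 1.5, positive; keep [-2, -1.5]
s = -1.75 gives f = -0.7812, negative; keep [-1.75, -1.5]

+++-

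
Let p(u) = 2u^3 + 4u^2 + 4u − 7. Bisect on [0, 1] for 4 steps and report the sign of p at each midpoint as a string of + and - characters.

--+-

u = 0.5 gives p = -3.75, negative; keep [0.5, 1]
u = 0.75 gives p = -0.90625, negative; keep [0.75, 1]
u = 0.875 gives p = 0.902344, positive; keep [0.75, 0.875]
u = 0.8125 gives p = -0.0366, negative; keep [0.8125, 0.875]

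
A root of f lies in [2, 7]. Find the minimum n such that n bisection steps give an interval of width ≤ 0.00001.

Width after n steps is 5/2^n. Need 2^n ≥ 5/0.00001 = 500000.
2^18 = 262144 < 500000 ≤ 2^19 = 524288, so n = 19.

19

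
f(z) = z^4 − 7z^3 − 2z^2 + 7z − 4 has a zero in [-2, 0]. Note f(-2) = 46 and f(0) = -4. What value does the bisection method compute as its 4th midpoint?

-1.125

midpoint -1: f = -5 < 0 → [-2, -1]
midpoint -1.5: f = 9.6875 > 0 → [-1.5, -1]
midpoint -1.25: f = 0.238281 > 0 → [-1.25, -1]
midpoint -1.125: f = -2.8376 < 0 → [-1.25, -1.125]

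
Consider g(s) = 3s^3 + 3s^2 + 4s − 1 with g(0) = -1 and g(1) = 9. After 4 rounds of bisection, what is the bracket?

s = 0.5 gives g = 2.125, positive; keep [0, 0.5]
s = 0.25 gives g = 0.234375, positive; keep [0, 0.25]
s = 0.125 gives g = -0.447266, negative; keep [0.125, 0.25]
s = 0.1875 gives g = -0.1248, negative; keep [0.1875, 0.25]

[0.1875, 0.25]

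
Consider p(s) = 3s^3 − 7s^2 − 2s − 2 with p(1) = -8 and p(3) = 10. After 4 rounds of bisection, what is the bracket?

s = 2 gives p = -10, negative; keep [2, 3]
s = 2.5 gives p = -3.875, negative; keep [2.5, 3]
s = 2.75 gives p = 1.953125, positive; keep [2.5, 2.75]
s = 2.625 gives p = -1.2207, negative; keep [2.625, 2.75]

[2.625, 2.75]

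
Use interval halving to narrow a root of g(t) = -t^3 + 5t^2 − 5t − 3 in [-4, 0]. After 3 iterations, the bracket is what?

[-0.5, 0]

midpoint -2: g = 35 > 0 → [-2, 0]
midpoint -1: g = 8 > 0 → [-1, 0]
midpoint -0.5: g = 0.875 > 0 → [-0.5, 0]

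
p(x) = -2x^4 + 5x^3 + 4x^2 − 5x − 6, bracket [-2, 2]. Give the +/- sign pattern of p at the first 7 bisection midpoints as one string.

--+-+-+

x = 0 gives p = -6, negative; keep [0, 2]
x = 1 gives p = -4, negative; keep [1, 2]
x = 1.5 gives p = 2.25, positive; keep [1, 1.5]
x = 1.25 gives p = -1.1172, negative; keep [1.25, 1.5]
x = 1.375 gives p = 0.5366, positive; keep [1.25, 1.375]
x = 1.3125 gives p = -0.302, negative; keep [1.3125, 1.375]
x = 1.34375 gives p = 0.1149, positive; keep [1.3125, 1.34375]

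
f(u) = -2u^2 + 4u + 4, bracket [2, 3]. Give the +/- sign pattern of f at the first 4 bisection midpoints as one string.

+-++

u = 2.5 gives f = 1.5, positive; keep [2.5, 3]
u = 2.75 gives f = -0.125, negative; keep [2.5, 2.75]
u = 2.625 gives f = 0.71875, positive; keep [2.625, 2.75]
u = 2.6875 gives f = 0.3047, positive; keep [2.6875, 2.75]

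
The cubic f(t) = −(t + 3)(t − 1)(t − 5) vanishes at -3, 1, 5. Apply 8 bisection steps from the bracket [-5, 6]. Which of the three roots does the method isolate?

m = 0.5, f(m) = -7.875 (−); new bracket [-5, 0.5]
m = -2.25, f(m) = -17.671875 (−); new bracket [-5, -2.25]
m = -3.625, f(m) = 24.931641 (+); new bracket [-3.625, -2.25]
m = -2.9375, f(m) = -1.9534 (−); new bracket [-3.625, -2.9375]
m = -3.28125, f(m) = 9.9715 (+); new bracket [-3.28125, -2.9375]
m = -3.109375, f(m) = 3.6449 (+); new bracket [-3.109375, -2.9375]
m = -3.0234375, f(m) = 0.7566 (+); new bracket [-3.0234375, -2.9375]
m = -2.98046875, f(m) = -0.6204 (−); new bracket [-3.0234375, -2.98046875]

-3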